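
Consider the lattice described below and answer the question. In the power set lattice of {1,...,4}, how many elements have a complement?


An element a is complemented if some b has a meet b = bottom, a join b = top.
every subset A has complement S\A, so all elements are complemented.
Complemented elements: {}, {1}, {2}, {3}, {4}, {1,2}, ... (10 more)
Count: 16


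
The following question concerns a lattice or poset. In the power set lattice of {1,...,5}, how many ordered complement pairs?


Complement pair (a,b): a meet b = bottom, a join b = top.
Here: A intersect B = {} and A union B = {1,...,5}.
Pairs found: ({},{1,2,3,4,5}), ({1},{2,3,4,5}), ({2},{1,3,4,5}), ({3},{1,2,4,5}), ... (28 more)
Total ordered pairs: 32


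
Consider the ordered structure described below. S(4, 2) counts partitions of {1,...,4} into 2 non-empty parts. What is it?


S(n,k) = k*S(n-1,k) + S(n-1,k-1).
S(3,2) = 3, S(3,1) = 1
S(4,2) = 2*3 + 1 = 6 + 1
S(4,2) = 7


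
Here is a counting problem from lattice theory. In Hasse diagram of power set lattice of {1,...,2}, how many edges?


A cover relation a -< b holds when a < b with no c strictly between.
Cover relations:
  {} -< {1}
  {} -< {2}
  {1} -< {1,2}
  {2} -< {1,2}
Total: 4


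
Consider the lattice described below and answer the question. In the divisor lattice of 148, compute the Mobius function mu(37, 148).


In a divisor lattice, mu(a,b) = mu(b/a) where mu is the classical Mobius function.
b/a = 148/37 = 4
Prime factorization of 4: primes [2]
4 is not squarefree, so mu(4) = 0


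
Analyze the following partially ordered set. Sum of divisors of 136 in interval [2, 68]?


Interval [2,68] in divisors of 136: [2, 4, 34, 68]
Sum = 108


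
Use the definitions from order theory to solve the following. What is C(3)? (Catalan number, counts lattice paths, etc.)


C(n) = C(2n, n) / (n+1).
C(6, 3) = 20
C(3) = 20 / 4 = 5


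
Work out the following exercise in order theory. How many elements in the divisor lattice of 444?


Divisors of 444: [1, 2, 3, 4, 6, 12, 37, 74, 111, 148, 222, 444]
Count: 12


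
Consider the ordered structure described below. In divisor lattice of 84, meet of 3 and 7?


In a divisor lattice, meet = gcd (greatest common divisor).
By Euclidean algorithm or factoring: gcd(3,7) = 1


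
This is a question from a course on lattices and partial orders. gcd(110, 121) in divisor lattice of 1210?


Meet=gcd.
gcd(110,121)=11


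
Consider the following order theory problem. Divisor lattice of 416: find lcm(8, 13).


In a divisor lattice, join = lcm (least common multiple).
gcd(8,13) = 1
lcm(8,13) = 8*13/gcd = 104/1 = 104


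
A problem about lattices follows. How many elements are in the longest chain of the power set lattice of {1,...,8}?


A chain is a totally ordered subset; we count the number of elements in a maximum chain.
Compute, for each element x, the size of the longest chain ending at x:
  {}: 1
  {1}: 2
  {2}: 2
  {3}: 2
  {4}: 2
  {5}: 2
  ...
A maximum chain: {} < {1} < {1,2} < {1,2,3} < {1,2,3,4} < {1,2,3,4,5} < {1,2,3,4,5,6} < {1,2,3,4,5,6,7} < {1,2,3,4,5,6,7,8}
Number of elements in the longest chain: 9


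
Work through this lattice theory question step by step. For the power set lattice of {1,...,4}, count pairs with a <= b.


The order relation is {(a,b) : a <= b}, reflexive so it includes (a,a).
Examples: ({},{}), ({},{1,2}), ({},{1,2,3}), ({},{1,2,3,4}), ({},{1,2,4}), ...
Total ordered pairs: 81


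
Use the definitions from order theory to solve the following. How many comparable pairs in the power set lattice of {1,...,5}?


A comparable pair {a,b} has a < b or b < a in the order.
Count unordered pairs where one element is strictly below the other.
Examples: {{},{1}}, {{},{2}}, {{},{3}}, {{},{4}}, ...
Total comparable pairs: 211


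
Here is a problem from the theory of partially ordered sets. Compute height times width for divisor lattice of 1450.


Height = length of longest chain minus 1; width = size of largest antichain.
A maximum chain: 1 | 29 | 145 | 725 | 1450  (height 4).
A maximum antichain: {10, 25, 58, 145}  (width 4).
Product = 4 * 4 = 16


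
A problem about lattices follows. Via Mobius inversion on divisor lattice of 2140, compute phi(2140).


phi(n) = n * prod_{p|n} (1 - 1/p).
Prime divisors of 2140: [2, 5, 107]
phi(2140) = 2140 * (1 - 1/2) * (1 - 1/5) * (1 - 1/107)
phi(2140) = 848


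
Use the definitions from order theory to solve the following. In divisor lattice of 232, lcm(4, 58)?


Join=lcm.
gcd(4,58)=2
lcm=116


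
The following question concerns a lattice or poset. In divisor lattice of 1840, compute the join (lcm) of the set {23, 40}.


In a divisor lattice, join = lcm (least common multiple).
Compute lcm iteratively: start with first element, then lcm(current, next).
Elements: [23, 40]
lcm(23,40) = 920
Final lcm = 920


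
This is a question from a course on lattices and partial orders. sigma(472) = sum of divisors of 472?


sigma(n) = sum of divisors.
Divisors of 472: [1, 2, 4, 8, 59, 118, 236, 472]
Sum = 900


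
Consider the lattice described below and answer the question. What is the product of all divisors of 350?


Divisors of 350: [1, 2, 5, 7, 10, 14, 25, 35, 50, 70, 175, 350]
Product = n^(d(n)/2) = 350^(12/2)
Product = 1838265625000000


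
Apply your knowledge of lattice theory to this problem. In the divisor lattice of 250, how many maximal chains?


A maximal chain goes from the minimum element to a maximal element via cover relations.
Counting all min-to-max paths in the cover graph.
Total maximal chains: 4


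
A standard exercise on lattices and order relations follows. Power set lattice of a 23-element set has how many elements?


Power set = 2^n.
2^23 = 8388608


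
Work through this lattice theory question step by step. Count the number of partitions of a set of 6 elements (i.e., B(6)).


B(n) = number of set partitions of an n-element set.
B(n) satisfies the recurrence: B(n+1) = sum_k C(n,k)*B(k).
B(6) = 203


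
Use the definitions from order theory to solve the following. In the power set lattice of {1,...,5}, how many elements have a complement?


An element a is complemented if some b has a meet b = bottom, a join b = top.
every subset A has complement S\A, so all elements are complemented.
Complemented elements: {}, {1}, {2}, {3}, {4}, {5}, ... (26 more)
Count: 32


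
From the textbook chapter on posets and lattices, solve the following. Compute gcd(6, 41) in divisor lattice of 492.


In a divisor lattice, meet = gcd (greatest common divisor).
By Euclidean algorithm or factoring: gcd(6,41) = 1


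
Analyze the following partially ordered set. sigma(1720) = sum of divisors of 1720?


sigma(n) = sum of divisors.
Divisors of 1720: [1, 2, 4, 5, 8, 10, 20, 40, 43, 86, 172, 215, 344, 430, 860, 1720]
Sum = 3960


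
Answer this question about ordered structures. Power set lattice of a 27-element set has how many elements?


Power set = 2^n.
2^27 = 134217728


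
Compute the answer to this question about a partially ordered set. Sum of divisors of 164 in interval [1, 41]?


Interval [1,41] in divisors of 164: [1, 41]
Sum = 42


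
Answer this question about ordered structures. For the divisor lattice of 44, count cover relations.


A cover relation a -< b holds when a < b with no c strictly between.
Cover relations:
  1 -< 2
  1 -< 11
  2 -< 4
  2 -< 22
  4 -< 44
  11 -< 22
  22 -< 44
Total: 7


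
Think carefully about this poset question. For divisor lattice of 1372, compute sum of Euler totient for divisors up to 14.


Divisors of 1372 up to 14: [1, 2, 4, 7, 14]
phi values: [1, 1, 2, 6, 6]
Sum = 16


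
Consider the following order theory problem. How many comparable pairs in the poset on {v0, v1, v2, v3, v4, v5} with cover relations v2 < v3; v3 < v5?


A comparable pair {a,b} has a < b or b < a in the order.
Count unordered pairs where one element is strictly below the other.
Examples: {v2,v3}, {v2,v5}, {v3,v5}
Total comparable pairs: 3


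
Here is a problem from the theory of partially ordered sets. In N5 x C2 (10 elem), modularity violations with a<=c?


Modular law: if a <= c then a v (b ^ c) = (a v b) ^ c.
Check all triples (a,b,c) with a <= c among 10 elements.
  e.g. a=(a,0), b=(c,0), c=(b,0): lhs=(a,0) != rhs=(b,0)
  e.g. a=(a,0), b=(c,1), c=(b,0): lhs=(a,0) != rhs=(b,0)
Total violating triples: 6


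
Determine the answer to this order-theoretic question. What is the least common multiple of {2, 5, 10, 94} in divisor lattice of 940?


In a divisor lattice, join = lcm (least common multiple).
Compute lcm iteratively: start with first element, then lcm(current, next).
Elements: [2, 5, 10, 94]
lcm(2,5) = 10
lcm(10,10) = 10
lcm(10,94) = 470
Final lcm = 470


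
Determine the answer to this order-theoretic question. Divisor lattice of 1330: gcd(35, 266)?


Meet=gcd.
gcd(35,266)=7


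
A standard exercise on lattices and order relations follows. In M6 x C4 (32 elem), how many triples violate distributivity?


Distributive law: a ^ (b v c) = (a ^ b) v (a ^ c).
Check all 32^3 = 32768 ordered triples (a,b,c).
  e.g. a=(a1,0), b=(a2,0), c=(a3,0): lhs=(a1,0) != rhs=(0,0)
  e.g. a=(a1,0), b=(a2,0), c=(a3,1): lhs=(a1,0) != rhs=(0,0)
Total violating triples: 7680


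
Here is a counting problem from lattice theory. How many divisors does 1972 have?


Divisors of 1972: [1, 2, 4, 17, 29, 34, 58, 68, 116, 493, 986, 1972]
Count: 12


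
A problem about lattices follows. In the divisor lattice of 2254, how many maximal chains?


A maximal chain goes from the minimum element to a maximal element via cover relations.
Counting all min-to-max paths in the cover graph.
Total maximal chains: 12


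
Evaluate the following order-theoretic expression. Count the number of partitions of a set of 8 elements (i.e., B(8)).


B(n) = number of set partitions of an n-element set.
B(n) satisfies the recurrence: B(n+1) = sum_k C(n,k)*B(k).
B(8) = 4140


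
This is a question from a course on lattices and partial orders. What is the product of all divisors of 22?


Divisors of 22: [1, 2, 11, 22]
Product = n^(d(n)/2) = 22^(4/2)
Product = 484


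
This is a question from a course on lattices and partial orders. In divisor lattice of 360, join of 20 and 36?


In a divisor lattice, join = lcm (least common multiple).
gcd(20,36) = 4
lcm(20,36) = 20*36/gcd = 720/4 = 180


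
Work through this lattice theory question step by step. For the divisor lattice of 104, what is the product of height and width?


Height = length of longest chain minus 1; width = size of largest antichain.
A maximum chain: 1 | 13 | 26 | 52 | 104  (height 4).
A maximum antichain: {2, 13}  (width 2).
Product = 4 * 2 = 8


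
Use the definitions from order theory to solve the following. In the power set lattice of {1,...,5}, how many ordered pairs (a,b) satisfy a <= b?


The order relation is {(a,b) : a <= b}, reflexive so it includes (a,a).
Examples: ({},{}), ({},{1,2}), ({},{1,2,3}), ({},{1,2,3,4}), ({},{1,2,3,4,5}), ...
Total ordered pairs: 243


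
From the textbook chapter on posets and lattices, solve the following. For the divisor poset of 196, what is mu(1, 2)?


In a divisor lattice, mu(a,b) = mu(b/a) where mu is the classical Mobius function.
b/a = 2/1 = 2
Prime factorization of 2: primes [2]
2 is squarefree with 1 prime factor(s), so mu(2) = (-1)^1 = -1


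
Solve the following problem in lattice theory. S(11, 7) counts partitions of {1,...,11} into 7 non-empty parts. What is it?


S(n,k) = k*S(n-1,k) + S(n-1,k-1).
S(10,7) = 5880, S(10,6) = 22827
S(11,7) = 7*5880 + 22827 = 41160 + 22827
S(11,7) = 63987


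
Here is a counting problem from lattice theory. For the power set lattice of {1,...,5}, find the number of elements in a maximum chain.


A chain is a totally ordered subset; we count the number of elements in a maximum chain.
Compute, for each element x, the size of the longest chain ending at x:
  {}: 1
  {1}: 2
  {2}: 2
  {3}: 2
  {4}: 2
  {5}: 2
  ...
A maximum chain: {} < {1} < {1,2} < {1,2,3} < {1,2,3,4} < {1,2,3,4,5}
Number of elements in the longest chain: 6


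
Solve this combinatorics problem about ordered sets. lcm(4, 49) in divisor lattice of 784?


Join=lcm.
gcd(4,49)=1
lcm=196


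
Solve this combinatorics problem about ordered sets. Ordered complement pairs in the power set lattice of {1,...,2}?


Complement pair (a,b): a meet b = bottom, a join b = top.
Here: A intersect B = {} and A union B = {1,...,2}.
Pairs found: ({},{1,2}), ({1},{2}), ({2},{1}), ({1,2},{})
Total ordered pairs: 4


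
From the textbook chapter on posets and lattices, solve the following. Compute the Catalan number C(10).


C(n) = C(2n, n) / (n+1).
C(20, 10) = 184756
C(10) = 184756 / 11 = 16796


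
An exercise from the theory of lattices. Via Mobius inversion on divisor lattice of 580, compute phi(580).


phi(n) = n * prod_{p|n} (1 - 1/p).
Prime divisors of 580: [2, 5, 29]
phi(580) = 580 * (1 - 1/2) * (1 - 1/5) * (1 - 1/29)
phi(580) = 224


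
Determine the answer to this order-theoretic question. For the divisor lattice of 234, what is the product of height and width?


Height = length of longest chain minus 1; width = size of largest antichain.
A maximum chain: 1 | 13 | 39 | 117 | 234  (height 4).
A maximum antichain: {6, 9, 26, 39}  (width 4).
Product = 4 * 4 = 16


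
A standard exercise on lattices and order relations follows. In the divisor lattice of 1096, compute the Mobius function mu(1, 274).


In a divisor lattice, mu(a,b) = mu(b/a) where mu is the classical Mobius function.
b/a = 274/1 = 274
Prime factorization of 274: primes [2, 137]
274 is squarefree with 2 prime factor(s), so mu(274) = (-1)^2 = 1


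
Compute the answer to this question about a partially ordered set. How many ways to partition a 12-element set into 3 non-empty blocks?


S(n,k) = k*S(n-1,k) + S(n-1,k-1).
S(11,3) = 28501, S(11,2) = 1023
S(12,3) = 3*28501 + 1023 = 85503 + 1023
S(12,3) = 86526


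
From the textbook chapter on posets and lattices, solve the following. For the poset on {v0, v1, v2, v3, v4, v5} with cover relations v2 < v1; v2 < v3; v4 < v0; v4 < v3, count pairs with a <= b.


The order relation is {(a,b) : a <= b}, reflexive so it includes (a,a).
Examples: (v0,v0), (v1,v1), (v2,v1), (v2,v2), (v2,v3), ...
Total ordered pairs: 10


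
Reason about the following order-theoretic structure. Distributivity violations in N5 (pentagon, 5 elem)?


Distributive law: a ^ (b v c) = (a ^ b) v (a ^ c).
Check all 5^3 = 125 ordered triples (a,b,c).
  e.g. a=b, b=a, c=c: lhs=b != rhs=a
  e.g. a=b, b=c, c=a: lhs=b != rhs=a
Total violating triples: 2


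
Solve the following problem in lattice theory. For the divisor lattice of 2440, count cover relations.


A cover relation a -< b holds when a < b with no c strictly between.
Cover relations:
  1 -< 2
  1 -< 5
  1 -< 61
  2 -< 4
  2 -< 10
  2 -< 122
  4 -< 8
  4 -< 20
  ...20 more
Total: 28


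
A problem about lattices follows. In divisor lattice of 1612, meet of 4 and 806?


In a divisor lattice, meet = gcd (greatest common divisor).
By Euclidean algorithm or factoring: gcd(4,806) = 2


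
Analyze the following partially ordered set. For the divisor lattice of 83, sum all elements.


sigma(n) = sum of divisors.
Divisors of 83: [1, 83]
Sum = 84


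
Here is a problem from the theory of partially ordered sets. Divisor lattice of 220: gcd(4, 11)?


Meet=gcd.
gcd(4,11)=1


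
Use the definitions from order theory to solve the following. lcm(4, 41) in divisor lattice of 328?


Join=lcm.
gcd(4,41)=1
lcm=164


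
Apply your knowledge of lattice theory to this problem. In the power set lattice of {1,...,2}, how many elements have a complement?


An element a is complemented if some b has a meet b = bottom, a join b = top.
every subset A has complement S\A, so all elements are complemented.
Complemented elements: {}, {1}, {2}, {1,2}
Count: 4


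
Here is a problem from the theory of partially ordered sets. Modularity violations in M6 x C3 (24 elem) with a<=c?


Modular law: if a <= c then a v (b ^ c) = (a v b) ^ c.
Check all triples (a,b,c) with a <= c among 24 elements.
This lattice is modular (diamonds M_m and their chain-products are modular).
Total violating triples: 0


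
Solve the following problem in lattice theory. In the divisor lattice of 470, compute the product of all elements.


Divisors of 470: [1, 2, 5, 10, 47, 94, 235, 470]
Product = n^(d(n)/2) = 470^(8/2)
Product = 48796810000


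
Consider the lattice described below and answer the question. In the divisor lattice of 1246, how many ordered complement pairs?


Complement pair (a,b): a meet b = bottom, a join b = top.
Here: gcd(a,b)=1 and lcm(a,b)=1246, i.e. a*b=1246 with a,b coprime.
Pairs found: (1,1246), (2,623), (7,178), (14,89), ... (4 more)
Total ordered pairs: 8


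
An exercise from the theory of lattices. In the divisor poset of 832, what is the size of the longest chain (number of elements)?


A chain is a totally ordered subset; we count the number of elements in a maximum chain.
Compute, for each element x, the size of the longest chain ending at x:
  1: 1
  2: 2
  13: 2
  4: 3
  8: 4
  26: 3
  ...
A maximum chain: 1 < 2 < 4 < 8 < 16 < 32 < 64 < 832
Number of elements in the longest chain: 8


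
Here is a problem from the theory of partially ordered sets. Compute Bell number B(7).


B(n) = number of set partitions of an n-element set.
B(n) satisfies the recurrence: B(n+1) = sum_k C(n,k)*B(k).
B(7) = 877


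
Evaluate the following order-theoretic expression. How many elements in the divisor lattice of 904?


Divisors of 904: [1, 2, 4, 8, 113, 226, 452, 904]
Count: 8


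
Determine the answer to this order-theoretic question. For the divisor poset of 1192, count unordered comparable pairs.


A comparable pair {a,b} has a < b or b < a in the order.
Count unordered pairs where one element is strictly below the other.
Examples: {1,2}, {1,4}, {1,8}, {1,149}, ...
Total comparable pairs: 22


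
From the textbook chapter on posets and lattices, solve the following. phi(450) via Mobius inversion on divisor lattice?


phi(n) = n * prod_{p|n} (1 - 1/p).
Prime divisors of 450: [2, 3, 5]
phi(450) = 450 * (1 - 1/2) * (1 - 1/3) * (1 - 1/5)
phi(450) = 120


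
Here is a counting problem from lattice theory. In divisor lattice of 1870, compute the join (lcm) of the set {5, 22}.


In a divisor lattice, join = lcm (least common multiple).
Compute lcm iteratively: start with first element, then lcm(current, next).
Elements: [5, 22]
lcm(5,22) = 110
Final lcm = 110


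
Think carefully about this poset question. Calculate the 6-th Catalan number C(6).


C(n) = C(2n, n) / (n+1).
C(12, 6) = 924
C(6) = 924 / 7 = 132


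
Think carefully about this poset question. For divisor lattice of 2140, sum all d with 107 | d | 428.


Interval [107,428] in divisors of 2140: [107, 214, 428]
Sum = 749


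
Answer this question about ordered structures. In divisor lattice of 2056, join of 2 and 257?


In a divisor lattice, join = lcm (least common multiple).
gcd(2,257) = 1
lcm(2,257) = 2*257/gcd = 514/1 = 514


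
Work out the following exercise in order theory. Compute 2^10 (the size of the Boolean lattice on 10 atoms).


Power set = 2^n.
2^10 = 1024


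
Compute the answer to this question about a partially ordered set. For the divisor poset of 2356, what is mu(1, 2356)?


In a divisor lattice, mu(a,b) = mu(b/a) where mu is the classical Mobius function.
b/a = 2356/1 = 2356
Prime factorization of 2356: primes [2, 19, 31]
2356 is not squarefree, so mu(2356) = 0


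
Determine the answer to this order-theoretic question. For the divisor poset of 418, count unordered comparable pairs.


A comparable pair {a,b} has a < b or b < a in the order.
Count unordered pairs where one element is strictly below the other.
Examples: {1,2}, {1,11}, {1,19}, {1,22}, ...
Total comparable pairs: 19


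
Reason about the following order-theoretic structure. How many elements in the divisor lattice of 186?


Divisors of 186: [1, 2, 3, 6, 31, 62, 93, 186]
Count: 8


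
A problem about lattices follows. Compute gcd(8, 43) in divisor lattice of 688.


In a divisor lattice, meet = gcd (greatest common divisor).
By Euclidean algorithm or factoring: gcd(8,43) = 1


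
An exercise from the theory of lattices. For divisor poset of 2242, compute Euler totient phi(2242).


phi(n) = n * prod_{p|n} (1 - 1/p).
Prime divisors of 2242: [2, 19, 59]
phi(2242) = 2242 * (1 - 1/2) * (1 - 1/19) * (1 - 1/59)
phi(2242) = 1044


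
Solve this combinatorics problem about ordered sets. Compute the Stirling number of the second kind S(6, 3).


S(n,k) = k*S(n-1,k) + S(n-1,k-1).
S(5,3) = 25, S(5,2) = 15
S(6,3) = 3*25 + 15 = 75 + 15
S(6,3) = 90


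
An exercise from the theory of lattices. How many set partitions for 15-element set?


B(n) = number of set partitions of an n-element set.
B(n) satisfies the recurrence: B(n+1) = sum_k C(n,k)*B(k).
B(15) = 1382958545


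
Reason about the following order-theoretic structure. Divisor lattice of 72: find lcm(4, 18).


In a divisor lattice, join = lcm (least common multiple).
gcd(4,18) = 2
lcm(4,18) = 4*18/gcd = 72/2 = 36


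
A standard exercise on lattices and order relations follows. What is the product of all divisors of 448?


Divisors of 448: [1, 2, 4, 7, 8, 14, 16, 28, 32, 56, 64, 112, 224, 448]
Product = n^(d(n)/2) = 448^(14/2)
Product = 3621980417894121472


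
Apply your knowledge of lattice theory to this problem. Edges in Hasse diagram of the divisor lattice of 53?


A cover relation a -< b holds when a < b with no c strictly between.
Cover relations:
  1 -< 53
Total: 1


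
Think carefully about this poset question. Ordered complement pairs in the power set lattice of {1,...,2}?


Complement pair (a,b): a meet b = bottom, a join b = top.
Here: A intersect B = {} and A union B = {1,...,2}.
Pairs found: ({},{1,2}), ({1},{2}), ({2},{1}), ({1,2},{})
Total ordered pairs: 4


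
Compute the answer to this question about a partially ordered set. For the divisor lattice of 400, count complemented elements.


An element a is complemented if some b has a meet b = bottom, a join b = top.
a is complemented iff gcd(a, n/a)=1, i.e. a is a unitary divisor of 400.
Complemented elements: 1, 16, 25, 400
Count: 4


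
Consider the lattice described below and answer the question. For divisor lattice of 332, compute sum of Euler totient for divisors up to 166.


Divisors of 332 up to 166: [1, 2, 4, 83, 166]
phi values: [1, 1, 2, 82, 82]
Sum = 168


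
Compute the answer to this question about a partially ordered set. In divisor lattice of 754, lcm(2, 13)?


Join=lcm.
gcd(2,13)=1
lcm=26


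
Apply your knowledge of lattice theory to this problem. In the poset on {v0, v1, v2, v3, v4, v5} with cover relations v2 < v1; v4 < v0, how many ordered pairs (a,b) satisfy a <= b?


The order relation is {(a,b) : a <= b}, reflexive so it includes (a,a).
Examples: (v0,v0), (v1,v1), (v2,v1), (v2,v2), (v3,v3), ...
Total ordered pairs: 8


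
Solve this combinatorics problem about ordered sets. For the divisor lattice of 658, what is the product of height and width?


Height = length of longest chain minus 1; width = size of largest antichain.
A maximum chain: 1 | 47 | 329 | 658  (height 3).
A maximum antichain: {2, 7, 47}  (width 3).
Product = 3 * 3 = 9


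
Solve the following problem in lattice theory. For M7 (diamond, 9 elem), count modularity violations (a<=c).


Modular law: if a <= c then a v (b ^ c) = (a v b) ^ c.
Check all triples (a,b,c) with a <= c among 9 elements.
This lattice is modular (diamonds M_m and their chain-products are modular).
Total violating triples: 0


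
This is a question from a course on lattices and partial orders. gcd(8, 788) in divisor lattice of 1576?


Meet=gcd.
gcd(8,788)=4


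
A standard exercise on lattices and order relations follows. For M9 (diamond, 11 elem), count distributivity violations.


Distributive law: a ^ (b v c) = (a ^ b) v (a ^ c).
Check all 11^3 = 1331 ordered triples (a,b,c).
  e.g. a=a1, b=a2, c=a3: lhs=a1 != rhs=0
  e.g. a=a1, b=a2, c=a4: lhs=a1 != rhs=0
Total violating triples: 504


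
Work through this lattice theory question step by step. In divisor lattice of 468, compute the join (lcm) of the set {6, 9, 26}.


In a divisor lattice, join = lcm (least common multiple).
Compute lcm iteratively: start with first element, then lcm(current, next).
Elements: [6, 9, 26]
lcm(6,9) = 18
lcm(18,26) = 234
Final lcm = 234


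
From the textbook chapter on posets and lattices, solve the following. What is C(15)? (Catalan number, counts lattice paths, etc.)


C(n) = C(2n, n) / (n+1).
C(30, 15) = 155117520
C(15) = 155117520 / 16 = 9694845


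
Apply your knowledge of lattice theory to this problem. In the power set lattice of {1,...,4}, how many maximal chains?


A maximal chain goes from the minimum element to a maximal element via cover relations.
Counting all min-to-max paths in the cover graph.
Total maximal chains: 24


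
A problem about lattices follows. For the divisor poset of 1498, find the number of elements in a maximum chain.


A chain is a totally ordered subset; we count the number of elements in a maximum chain.
Compute, for each element x, the size of the longest chain ending at x:
  1: 1
  2: 2
  7: 2
  107: 2
  14: 3
  214: 3
  ...
A maximum chain: 1 < 2 < 14 < 1498
Number of elements in the longest chain: 4


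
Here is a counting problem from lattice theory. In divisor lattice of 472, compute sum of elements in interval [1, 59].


Interval [1,59] in divisors of 472: [1, 59]
Sum = 60


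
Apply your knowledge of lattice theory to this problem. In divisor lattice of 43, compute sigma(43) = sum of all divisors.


sigma(n) = sum of divisors.
Divisors of 43: [1, 43]
Sum = 44


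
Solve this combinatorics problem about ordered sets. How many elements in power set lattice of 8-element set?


Power set = 2^n.
2^8 = 256


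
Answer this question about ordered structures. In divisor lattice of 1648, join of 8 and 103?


In a divisor lattice, join = lcm (least common multiple).
gcd(8,103) = 1
lcm(8,103) = 8*103/gcd = 824/1 = 824


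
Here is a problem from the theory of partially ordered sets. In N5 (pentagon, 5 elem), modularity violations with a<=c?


Modular law: if a <= c then a v (b ^ c) = (a v b) ^ c.
Check all triples (a,b,c) with a <= c among 5 elements.
  e.g. a=a, b=c, c=b: lhs=a != rhs=b
Total violating triples: 1


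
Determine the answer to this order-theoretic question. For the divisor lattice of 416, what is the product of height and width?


Height = length of longest chain minus 1; width = size of largest antichain.
A maximum chain: 1 | 13 | 26 | 52 | 104 | 208 | 416  (height 6).
A maximum antichain: {2, 13}  (width 2).
Product = 6 * 2 = 12


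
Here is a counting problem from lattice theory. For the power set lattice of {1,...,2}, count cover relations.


A cover relation a -< b holds when a < b with no c strictly between.
Cover relations:
  {} -< {1}
  {} -< {2}
  {1} -< {1,2}
  {2} -< {1,2}
Total: 4


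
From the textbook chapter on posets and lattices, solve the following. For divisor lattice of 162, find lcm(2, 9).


In a divisor lattice, join = lcm (least common multiple).
Compute lcm iteratively: start with first element, then lcm(current, next).
Elements: [2, 9]
lcm(2,9) = 18
Final lcm = 18


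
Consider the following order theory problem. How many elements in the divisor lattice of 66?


Divisors of 66: [1, 2, 3, 6, 11, 22, 33, 66]
Count: 8


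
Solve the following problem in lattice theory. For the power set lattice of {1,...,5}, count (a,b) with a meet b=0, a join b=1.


Complement pair (a,b): a meet b = bottom, a join b = top.
Here: A intersect B = {} and A union B = {1,...,5}.
Pairs found: ({},{1,2,3,4,5}), ({1},{2,3,4,5}), ({2},{1,3,4,5}), ({3},{1,2,4,5}), ... (28 more)
Total ordered pairs: 32


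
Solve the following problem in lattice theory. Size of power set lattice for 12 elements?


Power set = 2^n.
2^12 = 4096


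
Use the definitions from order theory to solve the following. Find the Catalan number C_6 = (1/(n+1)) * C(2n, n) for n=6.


C(n) = C(2n, n) / (n+1).
C(12, 6) = 924
C(6) = 924 / 7 = 132


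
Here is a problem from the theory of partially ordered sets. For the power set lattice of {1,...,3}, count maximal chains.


A maximal chain goes from the minimum element to a maximal element via cover relations.
Counting all min-to-max paths in the cover graph.
Total maximal chains: 6


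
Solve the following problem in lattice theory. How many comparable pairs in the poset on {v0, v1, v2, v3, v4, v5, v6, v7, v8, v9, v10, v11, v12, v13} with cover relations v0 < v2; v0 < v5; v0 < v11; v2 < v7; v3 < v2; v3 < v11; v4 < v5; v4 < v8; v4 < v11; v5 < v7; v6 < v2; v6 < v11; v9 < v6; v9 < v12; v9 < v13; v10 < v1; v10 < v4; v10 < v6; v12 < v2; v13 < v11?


A comparable pair {a,b} has a < b or b < a in the order.
Count unordered pairs where one element is strictly below the other.
Examples: {v0,v2}, {v0,v5}, {v0,v7}, {v0,v11}, ...
Total comparable pairs: 33


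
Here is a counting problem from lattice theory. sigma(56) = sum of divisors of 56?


sigma(n) = sum of divisors.
Divisors of 56: [1, 2, 4, 7, 8, 14, 28, 56]
Sum = 120


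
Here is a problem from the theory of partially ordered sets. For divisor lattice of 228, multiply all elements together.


Divisors of 228: [1, 2, 3, 4, 6, 12, 19, 38, 57, 76, 114, 228]
Product = n^(d(n)/2) = 228^(12/2)
Product = 140478247931904


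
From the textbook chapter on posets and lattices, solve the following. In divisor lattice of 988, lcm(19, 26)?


Join=lcm.
gcd(19,26)=1
lcm=494


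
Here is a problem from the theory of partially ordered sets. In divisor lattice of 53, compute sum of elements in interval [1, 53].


Interval [1,53] in divisors of 53: [1, 53]
Sum = 54


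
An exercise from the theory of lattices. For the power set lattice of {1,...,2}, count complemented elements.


An element a is complemented if some b has a meet b = bottom, a join b = top.
every subset A has complement S\A, so all elements are complemented.
Complemented elements: {}, {1}, {2}, {1,2}
Count: 4


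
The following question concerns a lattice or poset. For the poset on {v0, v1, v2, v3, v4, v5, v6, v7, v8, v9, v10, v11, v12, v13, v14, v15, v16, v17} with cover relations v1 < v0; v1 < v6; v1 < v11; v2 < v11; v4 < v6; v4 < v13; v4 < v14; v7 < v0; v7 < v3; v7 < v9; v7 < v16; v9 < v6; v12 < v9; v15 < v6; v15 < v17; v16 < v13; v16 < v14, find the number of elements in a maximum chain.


A chain is a totally ordered subset; we count the number of elements in a maximum chain.
Compute, for each element x, the size of the longest chain ending at x:
  v1: 1
  v2: 1
  v4: 1
  v5: 1
  v7: 1
  v8: 1
  ...
A maximum chain: v7 < v9 < v6
Number of elements in the longest chain: 3


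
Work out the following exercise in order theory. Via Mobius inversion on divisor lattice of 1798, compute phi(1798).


phi(n) = n * prod_{p|n} (1 - 1/p).
Prime divisors of 1798: [2, 29, 31]
phi(1798) = 1798 * (1 - 1/2) * (1 - 1/29) * (1 - 1/31)
phi(1798) = 840


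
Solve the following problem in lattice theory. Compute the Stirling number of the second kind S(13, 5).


S(n,k) = k*S(n-1,k) + S(n-1,k-1).
S(12,5) = 1379400, S(12,4) = 611501
S(13,5) = 5*1379400 + 611501 = 6897000 + 611501
S(13,5) = 7508501


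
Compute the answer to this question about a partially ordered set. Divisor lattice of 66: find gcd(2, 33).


In a divisor lattice, meet = gcd (greatest common divisor).
By Euclidean algorithm or factoring: gcd(2,33) = 1


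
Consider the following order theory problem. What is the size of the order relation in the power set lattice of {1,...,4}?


The order relation is {(a,b) : a <= b}, reflexive so it includes (a,a).
Examples: ({},{}), ({},{1,2}), ({},{1,2,3}), ({},{1,2,3,4}), ({},{1,2,4}), ...
Total ordered pairs: 81


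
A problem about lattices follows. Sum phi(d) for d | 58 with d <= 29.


Divisors of 58 up to 29: [1, 2, 29]
phi values: [1, 1, 28]
Sum = 30


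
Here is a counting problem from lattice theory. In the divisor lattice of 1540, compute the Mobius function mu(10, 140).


In a divisor lattice, mu(a,b) = mu(b/a) where mu is the classical Mobius function.
b/a = 140/10 = 14
Prime factorization of 14: primes [2, 7]
14 is squarefree with 2 prime factor(s), so mu(14) = (-1)^2 = 1


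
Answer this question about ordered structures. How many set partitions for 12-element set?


B(n) = number of set partitions of an n-element set.
B(n) satisfies the recurrence: B(n+1) = sum_k C(n,k)*B(k).
B(12) = 4213597


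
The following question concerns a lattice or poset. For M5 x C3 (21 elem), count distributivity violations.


Distributive law: a ^ (b v c) = (a ^ b) v (a ^ c).
Check all 21^3 = 9261 ordered triples (a,b,c).
  e.g. a=(a1,0), b=(a2,0), c=(a3,0): lhs=(a1,0) != rhs=(0,0)
  e.g. a=(a1,0), b=(a2,0), c=(a3,1): lhs=(a1,0) != rhs=(0,0)
Total violating triples: 1620


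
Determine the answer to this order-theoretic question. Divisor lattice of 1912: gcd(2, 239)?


Meet=gcd.
gcd(2,239)=1


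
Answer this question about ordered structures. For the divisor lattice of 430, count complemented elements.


An element a is complemented if some b has a meet b = bottom, a join b = top.
a is complemented iff gcd(a, n/a)=1, i.e. a is a unitary divisor of 430.
Complemented elements: 1, 2, 5, 10, 43, 86, ... (2 more)
Count: 8


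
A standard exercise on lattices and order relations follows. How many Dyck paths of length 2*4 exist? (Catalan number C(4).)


C(n) = C(2n, n) / (n+1).
C(8, 4) = 70
C(4) = 70 / 5 = 14


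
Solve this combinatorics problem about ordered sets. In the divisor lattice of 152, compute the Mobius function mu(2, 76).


In a divisor lattice, mu(a,b) = mu(b/a) where mu is the classical Mobius function.
b/a = 76/2 = 38
Prime factorization of 38: primes [2, 19]
38 is squarefree with 2 prime factor(s), so mu(38) = (-1)^2 = 1


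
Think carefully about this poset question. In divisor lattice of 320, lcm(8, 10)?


Join=lcm.
gcd(8,10)=2
lcm=40


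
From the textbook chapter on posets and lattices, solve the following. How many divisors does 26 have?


Divisors of 26: [1, 2, 13, 26]
Count: 4


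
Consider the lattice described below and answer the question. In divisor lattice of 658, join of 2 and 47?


In a divisor lattice, join = lcm (least common multiple).
gcd(2,47) = 1
lcm(2,47) = 2*47/gcd = 94/1 = 94


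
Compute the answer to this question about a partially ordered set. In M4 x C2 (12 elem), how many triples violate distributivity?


Distributive law: a ^ (b v c) = (a ^ b) v (a ^ c).
Check all 12^3 = 1728 ordered triples (a,b,c).
  e.g. a=(a1,0), b=(a2,0), c=(a3,0): lhs=(a1,0) != rhs=(0,0)
  e.g. a=(a1,0), b=(a2,0), c=(a3,1): lhs=(a1,0) != rhs=(0,0)
Total violating triples: 192


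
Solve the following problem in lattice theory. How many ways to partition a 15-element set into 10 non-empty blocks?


S(n,k) = k*S(n-1,k) + S(n-1,k-1).
S(14,10) = 752752, S(14,9) = 5135130
S(15,10) = 10*752752 + 5135130 = 7527520 + 5135130
S(15,10) = 12662650


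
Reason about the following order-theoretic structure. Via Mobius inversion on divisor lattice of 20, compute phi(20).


phi(n) = n * prod_{p|n} (1 - 1/p).
Prime divisors of 20: [2, 5]
phi(20) = 20 * (1 - 1/2) * (1 - 1/5)
phi(20) = 8


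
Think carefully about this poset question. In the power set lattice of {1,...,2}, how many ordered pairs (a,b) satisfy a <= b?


The order relation is {(a,b) : a <= b}, reflexive so it includes (a,a).
Examples: ({},{}), ({},{1,2}), ({},{1}), ({},{2}), ({1,2},{1,2}), ...
Total ordered pairs: 9


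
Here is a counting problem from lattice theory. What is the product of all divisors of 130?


Divisors of 130: [1, 2, 5, 10, 13, 26, 65, 130]
Product = n^(d(n)/2) = 130^(8/2)
Product = 285610000


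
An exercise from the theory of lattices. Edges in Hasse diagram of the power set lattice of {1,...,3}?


A cover relation a -< b holds when a < b with no c strictly between.
Cover relations:
  {} -< {1}
  {} -< {2}
  {} -< {3}
  {1} -< {1,2}
  {1} -< {1,3}
  {2} -< {1,2}
  {2} -< {2,3}
  {3} -< {1,3}
  ...4 more
Total: 12


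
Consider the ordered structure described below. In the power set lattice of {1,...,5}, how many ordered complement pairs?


Complement pair (a,b): a meet b = bottom, a join b = top.
Here: A intersect B = {} and A union B = {1,...,5}.
Pairs found: ({},{1,2,3,4,5}), ({1},{2,3,4,5}), ({2},{1,3,4,5}), ({3},{1,2,4,5}), ... (28 more)
Total ordered pairs: 32


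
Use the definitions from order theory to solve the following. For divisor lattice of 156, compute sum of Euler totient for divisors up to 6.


Divisors of 156 up to 6: [1, 2, 3, 4, 6]
phi values: [1, 1, 2, 2, 2]
Sum = 8


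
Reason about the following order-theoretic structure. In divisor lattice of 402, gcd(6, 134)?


Meet=gcd.
gcd(6,134)=2


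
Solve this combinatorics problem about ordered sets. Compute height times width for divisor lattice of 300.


Height = length of longest chain minus 1; width = size of largest antichain.
A maximum chain: 1 | 5 | 25 | 75 | 150 | 300  (height 5).
A maximum antichain: {4, 6, 10, 15, 25}  (width 5).
Product = 5 * 5 = 25


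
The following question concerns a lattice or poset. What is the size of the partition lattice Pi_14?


B(n) = number of set partitions of an n-element set.
B(n) satisfies the recurrence: B(n+1) = sum_k C(n,k)*B(k).
B(14) = 190899322


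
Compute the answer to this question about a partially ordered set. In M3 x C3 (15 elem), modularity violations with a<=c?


Modular law: if a <= c then a v (b ^ c) = (a v b) ^ c.
Check all triples (a,b,c) with a <= c among 15 elements.
This lattice is modular (diamonds M_m and their chain-products are modular).
Total violating triples: 0


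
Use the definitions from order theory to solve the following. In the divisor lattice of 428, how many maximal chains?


A maximal chain goes from the minimum element to a maximal element via cover relations.
Counting all min-to-max paths in the cover graph.
Total maximal chains: 3


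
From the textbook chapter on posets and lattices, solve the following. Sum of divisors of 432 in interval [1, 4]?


Interval [1,4] in divisors of 432: [1, 2, 4]
Sum = 7


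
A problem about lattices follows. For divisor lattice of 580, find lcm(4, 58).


In a divisor lattice, join = lcm (least common multiple).
Compute lcm iteratively: start with first element, then lcm(current, next).
Elements: [4, 58]
lcm(4,58) = 116
Final lcm = 116


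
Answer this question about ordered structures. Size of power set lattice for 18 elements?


Power set = 2^n.
2^18 = 262144


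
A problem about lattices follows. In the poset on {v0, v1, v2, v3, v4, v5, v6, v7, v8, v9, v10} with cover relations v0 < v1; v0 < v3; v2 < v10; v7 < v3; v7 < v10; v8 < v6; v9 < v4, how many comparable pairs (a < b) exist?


A comparable pair {a,b} has a < b or b < a in the order.
Count unordered pairs where one element is strictly below the other.
Examples: {v0,v1}, {v0,v3}, {v2,v10}, {v3,v7}, ...
Total comparable pairs: 7


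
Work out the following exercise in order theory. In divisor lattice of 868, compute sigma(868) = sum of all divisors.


sigma(n) = sum of divisors.
Divisors of 868: [1, 2, 4, 7, 14, 28, 31, 62, 124, 217, 434, 868]
Sum = 1792


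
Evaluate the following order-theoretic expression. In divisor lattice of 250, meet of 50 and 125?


In a divisor lattice, meet = gcd (greatest common divisor).
By Euclidean algorithm or factoring: gcd(50,125) = 25
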